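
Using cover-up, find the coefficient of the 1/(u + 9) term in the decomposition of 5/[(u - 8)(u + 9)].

Cover (u + 9), set u=-9: 5/((u - 8) at u=-9) = 5/(-17) = -5/17


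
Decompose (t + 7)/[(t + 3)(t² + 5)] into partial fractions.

At t=-3: A = (1·(-3) + 7)/((-3)² + 5) = 2/7. B = -A = -2/7, C = 1 - (-3)·A = 13/7
Result: (2/7)/(t + 3) - ((2/7)t - 13/7)/(t² + 5)


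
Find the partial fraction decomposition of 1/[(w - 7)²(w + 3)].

Cover-up at w=-3: C = 1/(-3 - 7)² = 1/100. Cover-up at w=7: B = 1/(7 + 3) = 1/10. Comparing w² coeff: A = -C = -1/100
Result: (-1/100)/(w - 7) + (1/10)/(w - 7)² + (1/100)/(w + 3)


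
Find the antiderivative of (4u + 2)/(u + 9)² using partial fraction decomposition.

Decompose: α = 4, β = 4·(-9) + 2 = -34, so (4u + 2)/(u + 9)² = 4/(u + 9) - 34/(u + 9)². Integrate: ∫ α/(u + 9) du = 4 ln|(u + 9)|; ∫ β/(u + 9)² du = 34/(u + 9). Sum: 4 ln|(u + 9)| + 34/(u + 9) + C


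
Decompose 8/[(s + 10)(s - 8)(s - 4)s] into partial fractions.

Using Heaviside cover-up: (-1/315)/(s + 10) + (1/72)/(s - 8) - (1/28)/(s - 4) + (1/40)/s


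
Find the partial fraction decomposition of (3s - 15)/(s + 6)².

(3s - 15) = A(s + 6) + B. At s = -6: B = 3·(-6) - 15 = -33. Coeff of s: A = 3
Result: 3/(s + 6) - 33/(s + 6)²


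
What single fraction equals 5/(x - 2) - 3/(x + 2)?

Common denominator (x - 2)(x + 2). Numerator: 5(x + 2) - 3(x - 2) = (5x + 10) - (3x - 6) = 2x + 16
Result: (2x + 16)/[(x - 2)(x + 2)]


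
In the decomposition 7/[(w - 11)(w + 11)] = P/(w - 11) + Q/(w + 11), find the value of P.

Cover-up at w = 11: P = 7/(11 + 11) = 7/22


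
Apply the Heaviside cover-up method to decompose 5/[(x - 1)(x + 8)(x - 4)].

Cover (x - 1), x=1: α = 5/[(1 + 8)(1 - 4)] = -5/27. Cover (x + 8), x=-8: β = 5/[(-8 - 1)(-8 - 4)] = 5/108. Cover (x - 4), x=4: γ = 5/[(4 - 1)(4 + 8)] = 5/36.
Result: (-5/27)/(x - 1) + (5/108)/(x + 8) + (5/36)/(x - 4)


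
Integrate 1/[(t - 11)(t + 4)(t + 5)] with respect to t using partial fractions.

Cover-up: A = 1/240, B = -1/15, C = 1/16. Decomposition: (1/240)/(t - 11) - (1/15)/(t + 4) + (1/16)/(t + 5). Integrate each term: (1/240) ln|(t - 11)| - (1/15) ln|(t + 4)| + (1/16) ln|(t + 5)| + C


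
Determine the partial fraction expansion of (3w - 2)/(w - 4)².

(3w - 2) = A(w - 4) + B. At w = 4: B = 3·4 - 2 = 10. Coeff of w: A = 3
Result: 3/(w - 4) + 10/(w - 4)²


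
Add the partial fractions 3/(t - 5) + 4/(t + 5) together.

Common denominator (t - 5)(t + 5). Numerator: 3(t + 5) + 4(t - 5) = (3t + 15) + (4t - 20) = 7t - 5
Result: (7t - 5)/[(t - 5)(t + 5)]


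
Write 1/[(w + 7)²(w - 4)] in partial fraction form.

Cover-up at w=4: γ = 1/(4 + 7)² = 1/121. Cover-up at w=-7: β = 1/(-7 - 4) = -1/11. Comparing w² coeff: α = -γ = -1/121
Result: (-1/121)/(w + 7) - (1/11)/(w + 7)² + (1/121)/(w - 4)


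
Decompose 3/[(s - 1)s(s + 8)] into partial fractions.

Using cover-up method: P = 1/3, Q = -3/8, R = 1/24
Result: (1/3)/(s - 1) - (3/8)/s + (1/24)/(s + 8)


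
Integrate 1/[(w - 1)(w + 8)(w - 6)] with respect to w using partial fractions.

Cover-up: A = -1/45, B = 1/126, C = 1/70. Decomposition: (-1/45)/(w - 1) + (1/126)/(w + 8) + (1/70)/(w - 6). Integrate each term: (-1/45) ln|(w - 1)| + (1/126) ln|(w + 8)| + (1/70) ln|(w - 6)| + C


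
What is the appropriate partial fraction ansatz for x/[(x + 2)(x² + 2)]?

Linear + irreducible quadratic: α/(x + 2) + (βx + γ)/(x² + 2)


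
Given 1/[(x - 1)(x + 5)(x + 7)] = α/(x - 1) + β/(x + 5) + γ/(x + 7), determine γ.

Cover-up at x = -7: γ = 1/[(-7 - 1)(-7 + 5)] = 1/[(-8)(-2)] = 1/16


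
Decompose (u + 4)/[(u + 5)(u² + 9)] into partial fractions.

At u=-5: A = (1·(-5) + 4)/((-5)² + 9) = -1/34. B = -A = 1/34, C = 1 - (-5)·A = 29/34
Result: (-1/34)/(u + 5) + ((1/34)u + 29/34)/(u² + 9)


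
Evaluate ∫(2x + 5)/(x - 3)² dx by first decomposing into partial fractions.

Decompose: A = 2, B = 2·3 + 5 = 11, so (2x + 5)/(x - 3)² = 2/(x - 3) + 11/(x - 3)². Integrate: ∫ A/(x - 3) dx = 2 ln|(x - 3)|; ∫ B/(x - 3)² dx = -11/(x - 3). Sum: 2 ln|(x - 3)| - 11/(x - 3) + C


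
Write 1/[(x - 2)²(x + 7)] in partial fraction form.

Cover-up at x=-7: C = 1/(-7 - 2)² = 1/81. Cover-up at x=2: B = 1/(2 + 7) = 1/9. Comparing x² coeff: A = -C = -1/81
Result: (-1/81)/(x - 2) + (1/9)/(x - 2)² + (1/81)/(x + 7)


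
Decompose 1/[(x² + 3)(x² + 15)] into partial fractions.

Coefficient matching gives A = C = 0, B = 1/(15-3) = 1/12, D = -B = -1/12
Result: (1/12)/(x² + 3) - (1/12)/(x² + 15)


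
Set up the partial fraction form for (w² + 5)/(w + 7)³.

Repeated linear factor (power 3): P/(w + 7) + Q/(w + 7)² + R/(w + 7)³


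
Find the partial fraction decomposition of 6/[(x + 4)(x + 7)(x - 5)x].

Using Heaviside cover-up: (1/18)/(x + 4) - (1/42)/(x + 7) + (1/90)/(x - 5) - (3/70)/x


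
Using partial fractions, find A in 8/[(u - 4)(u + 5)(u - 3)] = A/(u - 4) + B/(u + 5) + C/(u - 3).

Cover-up at u = 4: A = 8/[(4 + 5)(4 - 3)] = 8/[(9)(1)] = 8/9


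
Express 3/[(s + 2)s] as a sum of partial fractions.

3/(s + 2)s = A/(s + 2) + B/s. A = 3/(-2 - 0) = -3/2, B = 3/(0 + 2) = 3/2
Result: (-3/2)/(s + 2) + (3/2)/s


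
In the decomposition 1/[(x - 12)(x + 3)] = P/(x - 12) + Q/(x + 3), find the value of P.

Cover-up at x = 12: P = 1/(12 + 3) = 1/15


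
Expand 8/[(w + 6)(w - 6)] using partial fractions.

8/(w + 6)(w - 6) = α/(w + 6) + β/(w - 6). α = 8/(-6 - 6) = -2/3, β = 8/(6 + 6) = 2/3
Result: (-2/3)/(w + 6) + (2/3)/(w - 6)


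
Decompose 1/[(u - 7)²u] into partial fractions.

Cover-up at u=0: γ = 1/(0 - 7)² = 1/49. Cover-up at u=7: β = 1/(7 - 0) = 1/7. Comparing u² coeff: α = -γ = -1/49
Result: (-1/49)/(u - 7) + (1/7)/(u - 7)² + (1/49)/u


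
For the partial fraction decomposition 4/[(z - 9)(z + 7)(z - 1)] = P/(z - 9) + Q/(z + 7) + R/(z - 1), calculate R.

Cover-up at z = 1: R = 4/[(1 - 9)(1 + 7)] = 4/[(-8)(8)] = -4/64 = -1/16


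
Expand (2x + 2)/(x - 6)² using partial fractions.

(2x + 2) = A(x - 6) + B. At x = 6: B = 2·6 + 2 = 14. Coeff of x: A = 2
Result: 2/(x - 6) + 14/(x - 6)²


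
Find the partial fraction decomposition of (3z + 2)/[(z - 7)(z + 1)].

At z=7: P = (3·7 + 2)/(7 + 1) = 23/8. At z=-1: Q = (3·(-1) + 2)/(-1 - 7) = 1/8
Result: (23/8)/(z - 7) + (1/8)/(z + 1)


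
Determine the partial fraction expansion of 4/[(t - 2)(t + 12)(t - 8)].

Using cover-up method: A = -1/21, B = 1/70, C = 1/30
Result: (-1/21)/(t - 2) + (1/70)/(t + 12) + (1/30)/(t - 8)


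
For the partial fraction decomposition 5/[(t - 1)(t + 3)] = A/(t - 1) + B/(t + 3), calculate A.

Cover-up at t = 1: A = 5/(1 + 3) = 5/4


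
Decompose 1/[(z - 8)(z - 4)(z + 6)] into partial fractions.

Using cover-up method: A = 1/56, B = -1/40, C = 1/140
Result: (1/56)/(z - 8) - (1/40)/(z - 4) + (1/140)/(z + 6)


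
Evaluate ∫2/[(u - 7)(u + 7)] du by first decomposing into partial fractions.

Decompose: 2/[(u - 7)(u + 7)] = (1/7)/(u - 7) - (1/7)/(u + 7). Integrate each term: (1/7) ln|(u - 7)| - (1/7) ln|(u + 7)| + C


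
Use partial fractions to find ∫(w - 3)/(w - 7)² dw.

Decompose: A = 1, B = 1·7 - 3 = 4, so (w - 3)/(w - 7)² = 1/(w - 7) + 4/(w - 7)². Integrate: ∫ A/(w - 7) dw = ln|(w - 7)|; ∫ B/(w - 7)² dw = -4/(w - 7). Sum: ln|(w - 7)| - 4/(w - 7) + C


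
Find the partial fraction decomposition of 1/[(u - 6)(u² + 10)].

Cover-up at u = 6: P = 1/(6² + 10) = 1/46. Then Q = -P = -1/46, R = -P·(0 + 6) = -3/23
Result: (1/46)/(u - 6) - ((1/46)u + 3/23)/(u² + 10)


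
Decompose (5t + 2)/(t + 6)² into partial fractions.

(5t + 2) = P(t + 6) + Q. At t = -6: Q = 5·(-6) + 2 = -28. Coeff of t: P = 5
Result: 5/(t + 6) - 28/(t + 6)²


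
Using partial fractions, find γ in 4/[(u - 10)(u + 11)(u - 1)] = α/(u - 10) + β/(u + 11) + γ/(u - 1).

Cover-up at u = 1: γ = 4/[(1 - 10)(1 + 11)] = 4/[(-9)(12)] = -4/108 = -1/27


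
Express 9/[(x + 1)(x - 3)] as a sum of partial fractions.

9/(x + 1)(x - 3) = A/(x + 1) + B/(x - 3). A = 9/(-1 - 3) = -9/4, B = 9/(3 + 1) = 9/4
Result: (-9/4)/(x + 1) + (9/4)/(x - 3)


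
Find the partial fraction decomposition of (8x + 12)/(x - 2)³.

(8x + 12) = α(x - 2)² + β(x - 2) + γ. At x = 2: γ = 8·2 + 12 = 28. Coefficients: α = 0, β = 8
Result: 8/(x - 2)² + 28/(x - 2)³


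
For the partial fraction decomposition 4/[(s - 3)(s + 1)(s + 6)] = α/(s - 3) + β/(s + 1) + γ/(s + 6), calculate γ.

Cover-up at s = -6: γ = 4/[(-6 - 3)(-6 + 1)] = 4/[(-9)(-5)] = 4/45


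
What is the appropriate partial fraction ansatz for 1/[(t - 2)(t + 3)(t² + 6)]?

Two linear + quadratic: A/(t - 2) + B/(t + 3) + (Ct + D)/(t² + 6)


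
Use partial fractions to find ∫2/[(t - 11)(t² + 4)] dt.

Cover-up at t=11: A = 2/(11²+4) = 2/125. Coeff matching: B = -2/125, C = -22/125. Decomposition: (2/125)/(t - 11) - ((2/125)t + 22/125)/(t² + 4). Integrate: linear → ln, quadratic → (1/2)ln + arctan: (2/125) ln|(t - 11)| - (1/125) ln(t² + 4) - (11/125) arctan(t/2) + C


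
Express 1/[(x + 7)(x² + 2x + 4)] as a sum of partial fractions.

Cover-up at x = -7: A = 1/((-7)² + 2·(-7) + 4) = 1/39. Then B = -A = -1/39, C = -A·(2 - 7) = 5/39
Result: (1/39)/(x + 7) - ((1/39)x - 5/39)/(x² + 2x + 4)


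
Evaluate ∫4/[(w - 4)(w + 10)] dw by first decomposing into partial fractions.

Decompose: 4/[(w - 4)(w + 10)] = (2/7)/(w - 4) - (2/7)/(w + 10). Integrate each term: (2/7) ln|(w - 4)| - (2/7) ln|(w + 10)| + C


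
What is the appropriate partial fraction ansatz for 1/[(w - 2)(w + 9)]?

Distinct linear factors: P/(w - 2) + Q/(w + 9)


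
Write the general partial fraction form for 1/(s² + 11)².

Repeated quadratic factor: (As + B)/(s² + 11) + (Cs + D)/(s² + 11)²


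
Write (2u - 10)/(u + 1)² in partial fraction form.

(2u - 10) = A(u + 1) + B. At u = -1: B = 2·(-1) - 10 = -12. Coeff of u: A = 2
Result: 2/(u + 1) - 12/(u + 1)²


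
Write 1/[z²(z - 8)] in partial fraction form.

Cover-up at z=8: γ = 1/(8 - 0)² = 1/64. Cover-up at z=0: β = 1/(0 - 8) = -1/8. Comparing z² coeff: α = -γ = -1/64
Result: (-1/64)/z - (1/8)/z² + (1/64)/(z - 8)


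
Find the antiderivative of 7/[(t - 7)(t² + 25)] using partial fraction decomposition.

Cover-up at t=7: α = 7/(7²+25) = 7/74. Coeff matching: β = -7/74, γ = -49/74. Decomposition: (7/74)/(t - 7) - ((7/74)t + 49/74)/(t² + 25). Integrate: linear → ln, quadratic → (1/2)ln + arctan: (7/74) ln|(t - 7)| - (7/148) ln(t² + 25) - (49/370) arctan(t/5) + C


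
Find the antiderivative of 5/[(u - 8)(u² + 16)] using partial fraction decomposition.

Cover-up at u=8: A = 5/(8²+16) = 1/16. Coeff matching: B = -1/16, C = -1/2. Decomposition: (1/16)/(u - 8) - ((1/16)u + 1/2)/(u² + 16). Integrate: linear → ln, quadratic → (1/2)ln + arctan: (1/16) ln|(u - 8)| - (1/32) ln(u² + 16) - (1/8) arctan(u/4) + C


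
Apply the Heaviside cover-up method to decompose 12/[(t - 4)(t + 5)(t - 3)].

Cover (t - 4), t=4: α = 12/[(4 + 5)(4 - 3)] = 4/3. Cover (t + 5), t=-5: β = 12/[(-5 - 4)(-5 - 3)] = 1/6. Cover (t - 3), t=3: γ = 12/[(3 - 4)(3 + 5)] = -3/2.
Result: (4/3)/(t - 4) + (1/6)/(t + 5) - (3/2)/(t - 3)


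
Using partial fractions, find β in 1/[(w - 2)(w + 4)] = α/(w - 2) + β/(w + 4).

Cover-up at w = -4: β = 1/(-4 - 2) = -1/6


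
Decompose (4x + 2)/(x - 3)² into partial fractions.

(4x + 2) = A(x - 3) + B. At x = 3: B = 4·3 + 2 = 14. Coeff of x: A = 4
Result: 4/(x - 3) + 14/(x - 3)²


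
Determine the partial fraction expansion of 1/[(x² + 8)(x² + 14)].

Coefficient matching gives A = C = 0, B = 1/(14-8) = 1/6, D = -B = -1/6
Result: (1/6)/(x² + 8) - (1/6)/(x² + 14)


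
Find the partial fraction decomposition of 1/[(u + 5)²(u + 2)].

Cover-up at u=-2: R = 1/(-2 + 5)² = 1/9. Cover-up at u=-5: Q = 1/(-5 + 2) = -1/3. Comparing u² coeff: P = -R = -1/9
Result: (-1/9)/(u + 5) - (1/3)/(u + 5)² + (1/9)/(u + 2)


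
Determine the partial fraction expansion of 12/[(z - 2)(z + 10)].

12/(z - 2)(z + 10) = A/(z - 2) + B/(z + 10). A = 12/(2 + 10) = 1, B = 12/(-10 - 2) = -1
Result: 1/(z - 2) - 1/(z + 10)


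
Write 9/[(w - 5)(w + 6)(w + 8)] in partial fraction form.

Using cover-up method: α = 9/143, β = -9/22, γ = 9/26
Result: (9/143)/(w - 5) - (9/22)/(w + 6) + (9/26)/(w + 8)


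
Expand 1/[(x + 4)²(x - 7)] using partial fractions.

Cover-up at x=7: C = 1/(7 + 4)² = 1/121. Cover-up at x=-4: B = 1/(-4 - 7) = -1/11. Comparing x² coeff: A = -C = -1/121
Result: (-1/121)/(x + 4) - (1/11)/(x + 4)² + (1/121)/(x - 7)


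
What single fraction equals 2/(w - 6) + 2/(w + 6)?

Common denominator (w - 6)(w + 6). Numerator: 2(w + 6) + 2(w - 6) = (2w + 12) + (2w - 12) = 4w
Result: (4w)/[(w - 6)(w + 6)]


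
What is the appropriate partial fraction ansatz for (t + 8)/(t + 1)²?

Repeated linear factor: α/(t + 1) + β/(t + 1)²


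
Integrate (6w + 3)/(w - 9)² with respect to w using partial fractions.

Decompose: α = 6, β = 6·9 + 3 = 57, so (6w + 3)/(w - 9)² = 6/(w - 9) + 57/(w - 9)². Integrate: ∫ α/(w - 9) dw = 6 ln|(w - 9)|; ∫ β/(w - 9)² dw = -57/(w - 9). Sum: 6 ln|(w - 9)| - 57/(w - 9) + C


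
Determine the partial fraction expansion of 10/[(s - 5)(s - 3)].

10/(s - 5)(s - 3) = A/(s - 5) + B/(s - 3). A = 10/(5 - 3) = 5, B = 10/(3 - 5) = -5
Result: 5/(s - 5) - 5/(s - 3)


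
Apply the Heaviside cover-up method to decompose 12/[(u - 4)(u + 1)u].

Cover (u - 4), u=4: A = 12/[(4 + 1)(4 - 0)] = 3/5. Cover (u + 1), u=-1: B = 12/[(-1 - 4)(-1 - 0)] = 12/5. Cover u, u=0: C = 12/[(0 - 4)(0 + 1)] = -3.
Result: (3/5)/(u - 4) + (12/5)/(u + 1) - 3/u


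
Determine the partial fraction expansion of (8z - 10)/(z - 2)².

(8z - 10) = P(z - 2) + Q. At z = 2: Q = 8·2 - 10 = 6. Coeff of z: P = 8
Result: 8/(z - 2) + 6/(z - 2)²


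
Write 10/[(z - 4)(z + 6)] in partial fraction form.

10/(z - 4)(z + 6) = A/(z - 4) + B/(z + 6). A = 10/(4 + 6) = 1, B = 10/(-6 - 4) = -1
Result: 1/(z - 4) - 1/(z + 6)


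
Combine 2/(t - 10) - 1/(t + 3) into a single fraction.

Common denominator (t - 10)(t + 3). Numerator: 2(t + 3) - 1(t - 10) = (2t + 6) - (t - 10) = t + 16
Result: (t + 16)/[(t - 10)(t + 3)]


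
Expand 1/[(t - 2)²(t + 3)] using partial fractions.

Cover-up at t=-3: γ = 1/(-3 - 2)² = 1/25. Cover-up at t=2: β = 1/(2 + 3) = 1/5. Comparing t² coeff: α = -γ = -1/25
Result: (-1/25)/(t - 2) + (1/5)/(t - 2)² + (1/25)/(t + 3)


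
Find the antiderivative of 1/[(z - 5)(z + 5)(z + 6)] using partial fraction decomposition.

Cover-up: P = 1/110, Q = -1/10, R = 1/11. Decomposition: (1/110)/(z - 5) - (1/10)/(z + 5) + (1/11)/(z + 6). Integrate each term: (1/110) ln|(z - 5)| - (1/10) ln|(z + 5)| + (1/11) ln|(z + 6)| + C


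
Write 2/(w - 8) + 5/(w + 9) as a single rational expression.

Common denominator (w - 8)(w + 9). Numerator: 2(w + 9) + 5(w - 8) = (2w + 18) + (5w - 40) = 7w - 22
Result: (7w - 22)/[(w - 8)(w + 9)]


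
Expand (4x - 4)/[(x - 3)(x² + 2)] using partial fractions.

At x=3: P = (4·3 - 4)/(3² + 2) = 8/11. Q = -P = -8/11, R = 4 - 3·P = 20/11
Result: (8/11)/(x - 3) - ((8/11)x - 20/11)/(x² + 2)


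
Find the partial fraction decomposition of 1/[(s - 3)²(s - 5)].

Cover-up at s=5: R = 1/(5 - 3)² = 1/4. Cover-up at s=3: Q = 1/(3 - 5) = -1/2. Comparing s² coeff: P = -R = -1/4
Result: (-1/4)/(s - 3) - (1/2)/(s - 3)² + (1/4)/(s - 5)


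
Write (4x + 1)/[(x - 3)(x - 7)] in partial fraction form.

At x=3: A = (4·3 + 1)/(3 - 7) = -13/4. At x=7: B = (4·7 + 1)/(7 - 3) = 29/4
Result: (-13/4)/(x - 3) + (29/4)/(x - 7)


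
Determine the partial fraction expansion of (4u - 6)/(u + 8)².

(4u - 6) = A(u + 8) + B. At u = -8: B = 4·(-8) - 6 = -38. Coeff of u: A = 4
Result: 4/(u + 8) - 38/(u + 8)²


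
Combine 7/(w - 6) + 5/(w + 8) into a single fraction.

Common denominator (w - 6)(w + 8). Numerator: 7(w + 8) + 5(w - 6) = (7w + 56) + (5w - 30) = 12w + 26
Result: (12w + 26)/[(w - 6)(w + 8)]


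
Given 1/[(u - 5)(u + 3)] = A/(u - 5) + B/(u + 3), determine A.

Cover-up at u = 5: A = 1/(5 + 3) = 1/8


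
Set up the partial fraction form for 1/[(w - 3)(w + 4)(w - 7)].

Three distinct linear factors: A/(w - 3) + B/(w + 4) + C/(w - 7)


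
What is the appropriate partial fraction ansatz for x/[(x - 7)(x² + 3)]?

Linear + irreducible quadratic: α/(x - 7) + (βx + γ)/(x² + 3)


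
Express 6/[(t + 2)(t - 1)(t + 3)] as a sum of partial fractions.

Using cover-up method: P = -2, Q = 1/2, R = 3/2
Result: -2/(t + 2) + (1/2)/(t - 1) + (3/2)/(t + 3)


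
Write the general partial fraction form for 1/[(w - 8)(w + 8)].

Distinct linear factors: A/(w - 8) + B/(w + 8)


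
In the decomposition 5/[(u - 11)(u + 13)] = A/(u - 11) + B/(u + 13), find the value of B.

Cover-up at u = -13: B = 5/(-13 - 11) = -5/24


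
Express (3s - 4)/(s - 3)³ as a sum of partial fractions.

(3s - 4) = A(s - 3)² + B(s - 3) + C. At s = 3: C = 3·3 - 4 = 5. Coefficients: A = 0, B = 3
Result: 3/(s - 3)² + 5/(s - 3)³


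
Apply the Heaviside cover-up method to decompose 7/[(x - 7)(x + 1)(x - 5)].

Cover (x - 7), x=7: P = 7/[(7 + 1)(7 - 5)] = 7/16. Cover (x + 1), x=-1: Q = 7/[(-1 - 7)(-1 - 5)] = 7/48. Cover (x - 5), x=5: R = 7/[(5 - 7)(5 + 1)] = -7/12.
Result: (7/16)/(x - 7) + (7/48)/(x + 1) - (7/12)/(x - 5)


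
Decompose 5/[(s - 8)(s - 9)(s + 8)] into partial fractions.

Using cover-up method: α = -5/16, β = 5/17, γ = 5/272
Result: (-5/16)/(s - 8) + (5/17)/(s - 9) + (5/272)/(s + 8)


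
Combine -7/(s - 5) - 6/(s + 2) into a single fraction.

Common denominator (s - 5)(s + 2). Numerator: -7(s + 2) - 6(s - 5) = (-7s - 14) - (6s - 30) = -13s + 16
Result: (-13s + 16)/[(s - 5)(s + 2)]


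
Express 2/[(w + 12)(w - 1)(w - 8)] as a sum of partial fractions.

Using cover-up method: A = 1/130, B = -2/91, C = 1/70
Result: (1/130)/(w + 12) - (2/91)/(w - 1) + (1/70)/(w - 8)


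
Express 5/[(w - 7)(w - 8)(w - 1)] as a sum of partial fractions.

Using cover-up method: P = -5/6, Q = 5/7, R = 5/42
Result: (-5/6)/(w - 7) + (5/7)/(w - 8) + (5/42)/(w - 1)


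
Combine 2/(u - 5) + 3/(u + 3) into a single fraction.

Common denominator (u - 5)(u + 3). Numerator: 2(u + 3) + 3(u - 5) = (2u + 6) + (3u - 15) = 5u - 9
Result: (5u - 9)/[(u - 5)(u + 3)]


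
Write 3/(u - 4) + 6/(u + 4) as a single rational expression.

Common denominator (u - 4)(u + 4). Numerator: 3(u + 4) + 6(u - 4) = (3u + 12) + (6u - 24) = 9u - 12
Result: (9u - 12)/[(u - 4)(u + 4)]


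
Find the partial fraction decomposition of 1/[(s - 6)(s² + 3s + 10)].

Cover-up at s = 6: α = 1/(6² + 3·6 + 10) = 1/64. Then β = -α = -1/64, γ = -α·(3 + 6) = -9/64
Result: (1/64)/(s - 6) - ((1/64)s + 9/64)/(s² + 3s + 10)


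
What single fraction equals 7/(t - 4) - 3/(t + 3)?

Common denominator (t - 4)(t + 3). Numerator: 7(t + 3) - 3(t - 4) = (7t + 21) - (3t - 12) = 4t + 33
Result: (4t + 33)/[(t - 4)(t + 3)]


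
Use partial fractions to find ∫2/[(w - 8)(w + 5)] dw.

Decompose: 2/[(w - 8)(w + 5)] = (2/13)/(w - 8) - (2/13)/(w + 5). Integrate each term: (2/13) ln|(w - 8)| - (2/13) ln|(w + 5)| + C


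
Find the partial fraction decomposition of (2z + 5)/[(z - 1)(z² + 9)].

At z=1: P = (2·1 + 5)/(1² + 9) = 7/10. Q = -P = -7/10, R = 2 - 1·P = 13/10
Result: (7/10)/(z - 1) - ((7/10)z - 13/10)/(z² + 9)


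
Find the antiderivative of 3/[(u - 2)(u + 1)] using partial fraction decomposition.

Decompose: 3/[(u - 2)(u + 1)] = 1/(u - 2) - 1/(u + 1). Integrate each term: ln|(u - 2)| - ln|(u + 1)| + C


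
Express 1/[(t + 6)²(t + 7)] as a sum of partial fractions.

Cover-up at t=-7: γ = 1/(-7 + 6)² = 1. Cover-up at t=-6: β = 1/(-6 + 7) = 1. Comparing t² coeff: α = -γ = -1
Result: -1/(t + 6) + 1/(t + 6)² + 1/(t + 7)


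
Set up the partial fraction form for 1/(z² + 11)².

Repeated quadratic factor: (Az + B)/(z² + 11) + (Cz + D)/(z² + 11)²


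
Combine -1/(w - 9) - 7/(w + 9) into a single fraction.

Common denominator (w - 9)(w + 9). Numerator: -1(w + 9) - 7(w - 9) = (-w - 9) - (7w - 63) = -8w + 54
Result: (-8w + 54)/[(w - 9)(w + 9)]


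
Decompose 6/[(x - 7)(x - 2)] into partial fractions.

6/(x - 7)(x - 2) = A/(x - 7) + B/(x - 2). A = 6/(7 - 2) = 6/5, B = 6/(2 - 7) = -6/5
Result: (6/5)/(x - 7) - (6/5)/(x - 2)


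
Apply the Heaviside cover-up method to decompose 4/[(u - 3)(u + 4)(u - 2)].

Cover (u - 3), u=3: α = 4/[(3 + 4)(3 - 2)] = 4/7. Cover (u + 4), u=-4: β = 4/[(-4 - 3)(-4 - 2)] = 2/21. Cover (u - 2), u=2: γ = 4/[(2 - 3)(2 + 4)] = -2/3.
Result: (4/7)/(u - 3) + (2/21)/(u + 4) - (2/3)/(u - 2)


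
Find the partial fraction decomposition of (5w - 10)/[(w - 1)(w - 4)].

At w=1: α = (5·1 - 10)/(1 - 4) = 5/3. At w=4: β = (5·4 - 10)/(4 - 1) = 10/3
Result: (5/3)/(w - 1) + (10/3)/(w - 4)


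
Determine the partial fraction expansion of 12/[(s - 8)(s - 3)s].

Using cover-up method: A = 3/10, B = -4/5, C = 1/2
Result: (3/10)/(s - 8) - (4/5)/(s - 3) + (1/2)/s


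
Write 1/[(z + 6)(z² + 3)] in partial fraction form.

Cover-up at z = -6: P = 1/((-6)² + 3) = 1/39. Then Q = -P = -1/39, R = -P·(0 - 6) = 2/13
Result: (1/39)/(z + 6) - ((1/39)z - 2/13)/(z² + 3)


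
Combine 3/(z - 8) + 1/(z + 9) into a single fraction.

Common denominator (z - 8)(z + 9). Numerator: 3(z + 9) + 1(z - 8) = (3z + 27) + (z - 8) = 4z + 19
Result: (4z + 19)/[(z - 8)(z + 9)]


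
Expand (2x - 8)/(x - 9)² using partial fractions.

(2x - 8) = A(x - 9) + B. At x = 9: B = 2·9 - 8 = 10. Coeff of x: A = 2
Result: 2/(x - 9) + 10/(x - 9)²


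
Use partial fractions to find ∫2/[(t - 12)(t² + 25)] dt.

Cover-up at t=12: A = 2/(12²+25) = 2/169. Coeff matching: B = -2/169, C = -24/169. Decomposition: (2/169)/(t - 12) - ((2/169)t + 24/169)/(t² + 25). Integrate: linear → ln, quadratic → (1/2)ln + arctan: (2/169) ln|(t - 12)| - (1/169) ln(t² + 25) - (24/845) arctan(t/5) + C


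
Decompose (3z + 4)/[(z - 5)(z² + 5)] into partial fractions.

At z=5: P = (3·5 + 4)/(5² + 5) = 19/30. Q = -P = -19/30, R = 3 - 5·P = -1/6
Result: (19/30)/(z - 5) - ((19/30)z + 1/6)/(z² + 5)


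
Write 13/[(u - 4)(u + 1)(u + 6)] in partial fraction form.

Using cover-up method: A = 13/50, B = -13/25, C = 13/50
Result: (13/50)/(u - 4) - (13/25)/(u + 1) + (13/50)/(u + 6)


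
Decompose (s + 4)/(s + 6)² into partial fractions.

(s + 4) = α(s + 6) + β. At s = -6: β = 1·(-6) + 4 = -2. Coeff of s: α = 1
Result: 1/(s + 6) - 2/(s + 6)²


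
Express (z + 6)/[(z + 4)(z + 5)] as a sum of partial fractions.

At z=-4: α = (1·(-4) + 6)/(-4 + 5) = 2. At z=-5: β = (1·(-5) + 6)/(-5 + 4) = -1
Result: 2/(z + 4) - 1/(z + 5)


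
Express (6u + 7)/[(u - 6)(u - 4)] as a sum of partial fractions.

At u=6: A = (6·6 + 7)/(6 - 4) = 43/2. At u=4: B = (6·4 + 7)/(4 - 6) = -31/2
Result: (43/2)/(u - 6) - (31/2)/(u - 4)


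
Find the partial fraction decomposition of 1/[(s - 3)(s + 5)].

1/(s - 3)(s + 5) = α/(s - 3) + β/(s + 5). α = 1/(3 + 5) = 1/8, β = 1/(-5 - 3) = -1/8
Result: (1/8)/(s - 3) - (1/8)/(s + 5)


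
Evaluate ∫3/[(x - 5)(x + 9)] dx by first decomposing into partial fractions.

Decompose: 3/[(x - 5)(x + 9)] = (3/14)/(x - 5) - (3/14)/(x + 9). Integrate each term: (3/14) ln|(x - 5)| - (3/14) ln|(x + 9)| + C


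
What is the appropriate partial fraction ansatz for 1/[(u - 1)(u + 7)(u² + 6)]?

Two linear + quadratic: A/(u - 1) + B/(u + 7) + (Cu + D)/(u² + 6)


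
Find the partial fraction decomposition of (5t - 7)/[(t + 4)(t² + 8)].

At t=-4: A = (5·(-4) - 7)/((-4)² + 8) = -9/8. B = -A = 9/8, C = 5 - (-4)·A = 1/2
Result: (-9/8)/(t + 4) + ((9/8)t + 1/2)/(t² + 8)


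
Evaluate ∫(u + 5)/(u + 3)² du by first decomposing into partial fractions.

Decompose: α = 1, β = 1·(-3) + 5 = 2, so (u + 5)/(u + 3)² = 1/(u + 3) + 2/(u + 3)². Integrate: ∫ α/(u + 3) du = ln|(u + 3)|; ∫ β/(u + 3)² du = -2/(u + 3). Sum: ln|(u + 3)| - 2/(u + 3) + C


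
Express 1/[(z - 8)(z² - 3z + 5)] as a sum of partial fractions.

Cover-up at z = 8: α = 1/(8² - 3·8 + 5) = 1/45. Then β = -α = -1/45, γ = -α·(-3 + 8) = -1/9
Result: (1/45)/(z - 8) - ((1/45)z + 1/9)/(z² - 3z + 5)


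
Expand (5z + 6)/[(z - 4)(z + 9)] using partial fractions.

At z=4: A = (5·4 + 6)/(4 + 9) = 2. At z=-9: B = (5·(-9) + 6)/(-9 - 4) = 3
Result: 2/(z - 4) + 3/(z + 9)


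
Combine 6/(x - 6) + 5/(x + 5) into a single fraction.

Common denominator (x - 6)(x + 5). Numerator: 6(x + 5) + 5(x - 6) = (6x + 30) + (5x - 30) = 11x
Result: (11x)/[(x - 6)(x + 5)]


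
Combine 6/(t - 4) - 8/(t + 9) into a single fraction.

Common denominator (t - 4)(t + 9). Numerator: 6(t + 9) - 8(t - 4) = (6t + 54) - (8t - 32) = -2t + 86
Result: (-2t + 86)/[(t - 4)(t + 9)]


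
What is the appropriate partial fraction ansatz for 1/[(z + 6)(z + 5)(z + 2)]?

Three distinct linear factors: α/(z + 6) + β/(z + 5) + γ/(z + 2)


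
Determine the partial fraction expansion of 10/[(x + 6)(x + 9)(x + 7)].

Using cover-up method: α = 10/3, β = 5/3, γ = -5
Result: (10/3)/(x + 6) + (5/3)/(x + 9) - 5/(x + 7)


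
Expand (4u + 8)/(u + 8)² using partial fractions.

(4u + 8) = α(u + 8) + β. At u = -8: β = 4·(-8) + 8 = -24. Coeff of u: α = 4
Result: 4/(u + 8) - 24/(u + 8)²


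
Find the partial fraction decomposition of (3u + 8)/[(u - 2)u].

At u=2: α = (3·2 + 8)/(2 - 0) = 7. At u=0: β = (3·0 + 8)/(0 - 2) = -4
Result: 7/(u - 2) - 4/u


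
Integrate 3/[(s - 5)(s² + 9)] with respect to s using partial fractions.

Cover-up at s=5: P = 3/(5²+9) = 3/34. Coeff matching: Q = -3/34, R = -15/34. Decomposition: (3/34)/(s - 5) - ((3/34)s + 15/34)/(s² + 9). Integrate: linear → ln, quadratic → (1/2)ln + arctan: (3/34) ln|(s - 5)| - (3/68) ln(s² + 9) - (5/34) arctan(s/3) + C


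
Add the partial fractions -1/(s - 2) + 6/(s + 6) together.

Common denominator (s - 2)(s + 6). Numerator: -1(s + 6) + 6(s - 2) = (-s - 6) + (6s - 12) = 5s - 18
Result: (5s - 18)/[(s - 2)(s + 6)]


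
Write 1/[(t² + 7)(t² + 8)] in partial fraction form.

Coefficient matching gives A = C = 0, B = 1/(8-7) = 1, D = -B = -1
Result: 1/(t² + 7) - 1/(t² + 8)


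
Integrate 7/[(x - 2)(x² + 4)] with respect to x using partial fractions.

Cover-up at x=2: P = 7/(2²+4) = 7/8. Coeff matching: Q = -7/8, R = -7/4. Decomposition: (7/8)/(x - 2) - ((7/8)x + 7/4)/(x² + 4). Integrate: linear → ln, quadratic → (1/2)ln + arctan: (7/8) ln|(x - 2)| - (7/16) ln(x² + 4) - (7/8) arctan(x/2) + C


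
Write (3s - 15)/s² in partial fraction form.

(3s - 15) = Ps + Q. At s = 0: Q = 3·0 - 15 = -15. Coeff of s: P = 3
Result: 3/s - 15/s²


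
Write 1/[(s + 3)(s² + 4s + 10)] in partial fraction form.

Cover-up at s = -3: A = 1/((-3)² + 4·(-3) + 10) = 1/7. Then B = -A = -1/7, C = -A·(4 - 3) = -1/7
Result: (1/7)/(s + 3) - ((1/7)s + 1/7)/(s² + 4s + 10)


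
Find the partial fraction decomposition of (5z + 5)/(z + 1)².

(5z + 5) = α(z + 1) + β. At z = -1: β = 5·(-1) + 5 = 0. Coeff of z: α = 5
Result: 5/(z + 1)


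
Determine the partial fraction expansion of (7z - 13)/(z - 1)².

(7z - 13) = α(z - 1) + β. At z = 1: β = 7·1 - 13 = -6. Coeff of z: α = 7
Result: 7/(z - 1) - 6/(z - 1)²


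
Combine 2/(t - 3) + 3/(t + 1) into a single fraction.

Common denominator (t - 3)(t + 1). Numerator: 2(t + 1) + 3(t - 3) = (2t + 2) + (3t - 9) = 5t - 7
Result: (5t - 7)/[(t - 3)(t + 1)]


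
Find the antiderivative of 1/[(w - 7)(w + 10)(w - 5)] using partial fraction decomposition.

Cover-up: A = 1/34, B = 1/255, C = -1/30. Decomposition: (1/34)/(w - 7) + (1/255)/(w + 10) - (1/30)/(w - 5). Integrate each term: (1/34) ln|(w - 7)| + (1/255) ln|(w + 10)| - (1/30) ln|(w - 5)| + C


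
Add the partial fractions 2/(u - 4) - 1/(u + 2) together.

Common denominator (u - 4)(u + 2). Numerator: 2(u + 2) - 1(u - 4) = (2u + 4) - (u - 4) = u + 8
Result: (u + 8)/[(u - 4)(u + 2)]


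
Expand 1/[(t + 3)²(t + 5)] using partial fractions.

Cover-up at t=-5: R = 1/(-5 + 3)² = 1/4. Cover-up at t=-3: Q = 1/(-3 + 5) = 1/2. Comparing t² coeff: P = -R = -1/4
Result: (-1/4)/(t + 3) + (1/2)/(t + 3)² + (1/4)/(t + 5)


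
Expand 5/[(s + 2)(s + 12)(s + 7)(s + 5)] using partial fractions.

Using Heaviside cover-up: (1/30)/(s + 2) - (1/70)/(s + 12) + (1/10)/(s + 7) - (5/42)/(s + 5)


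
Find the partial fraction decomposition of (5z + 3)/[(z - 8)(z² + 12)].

At z=8: A = (5·8 + 3)/(8² + 12) = 43/76. B = -A = -43/76, C = 5 - 8·A = 9/19
Result: (43/76)/(z - 8) - ((43/76)z - 9/19)/(z² + 12)


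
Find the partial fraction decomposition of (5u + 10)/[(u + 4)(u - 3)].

At u=-4: α = (5·(-4) + 10)/(-4 - 3) = 10/7. At u=3: β = (5·3 + 10)/(3 + 4) = 25/7
Result: (10/7)/(u + 4) + (25/7)/(u - 3)


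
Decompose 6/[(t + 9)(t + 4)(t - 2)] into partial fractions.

Using cover-up method: α = 6/55, β = -1/5, γ = 1/11
Result: (6/55)/(t + 9) - (1/5)/(t + 4) + (1/11)/(t - 2)


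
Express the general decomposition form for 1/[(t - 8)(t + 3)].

Distinct linear factors: P/(t - 8) + Q/(t + 3)


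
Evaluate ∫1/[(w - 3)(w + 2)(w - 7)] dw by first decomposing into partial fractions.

Cover-up: A = -1/20, B = 1/45, C = 1/36. Decomposition: (-1/20)/(w - 3) + (1/45)/(w + 2) + (1/36)/(w - 7). Integrate each term: (-1/20) ln|(w - 3)| + (1/45) ln|(w + 2)| + (1/36) ln|(w - 7)| + C


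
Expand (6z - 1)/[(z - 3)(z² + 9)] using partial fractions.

At z=3: α = (6·3 - 1)/(3² + 9) = 17/18. β = -α = -17/18, γ = 6 - 3·α = 19/6
Result: (17/18)/(z - 3) - ((17/18)z - 19/6)/(z² + 9)


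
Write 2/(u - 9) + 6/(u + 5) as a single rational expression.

Common denominator (u - 9)(u + 5). Numerator: 2(u + 5) + 6(u - 9) = (2u + 10) + (6u - 54) = 8u - 44
Result: (8u - 44)/[(u - 9)(u + 5)]


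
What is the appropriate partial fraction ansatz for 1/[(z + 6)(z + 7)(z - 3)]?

Three distinct linear factors: A/(z + 6) + B/(z + 7) + C/(z - 3)


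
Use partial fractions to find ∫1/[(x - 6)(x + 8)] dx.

Decompose: 1/[(x - 6)(x + 8)] = (1/14)/(x - 6) - (1/14)/(x + 8). Integrate each term: (1/14) ln|(x - 6)| - (1/14) ln|(x + 8)| + C


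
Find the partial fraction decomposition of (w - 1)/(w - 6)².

(w - 1) = P(w - 6) + Q. At w = 6: Q = 1·6 - 1 = 5. Coeff of w: P = 1
Result: 1/(w - 6) + 5/(w - 6)²


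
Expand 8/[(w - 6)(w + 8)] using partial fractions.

8/(w - 6)(w + 8) = A/(w - 6) + B/(w + 8). A = 8/(6 + 8) = 4/7, B = 8/(-8 - 6) = -4/7
Result: (4/7)/(w - 6) - (4/7)/(w + 8)


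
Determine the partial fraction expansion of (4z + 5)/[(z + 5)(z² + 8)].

At z=-5: A = (4·(-5) + 5)/((-5)² + 8) = -5/11. B = -A = 5/11, C = 4 - (-5)·A = 19/11
Result: (-5/11)/(z + 5) + ((5/11)z + 19/11)/(z² + 8)


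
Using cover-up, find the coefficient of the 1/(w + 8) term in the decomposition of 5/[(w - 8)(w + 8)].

Cover (w + 8), set w=-8: 5/((w - 8) at w=-8) = 5/(-16) = -5/16


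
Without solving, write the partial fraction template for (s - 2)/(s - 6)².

Repeated linear factor: α/(s - 6) + β/(s - 6)²


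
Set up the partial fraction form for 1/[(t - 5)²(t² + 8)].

Repeated linear + quadratic: A/(t - 5) + B/(t - 5)² + (Ct + D)/(t² + 8)


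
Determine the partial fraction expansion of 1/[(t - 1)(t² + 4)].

Cover-up at t = 1: P = 1/(1² + 4) = 1/5. Then Q = -P = -1/5, R = -P·(0 + 1) = -1/5
Result: (1/5)/(t - 1) - ((1/5)t + 1/5)/(t² + 4)


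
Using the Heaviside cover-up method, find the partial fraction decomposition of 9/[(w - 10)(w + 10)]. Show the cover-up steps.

Cover (w - 10): set w=10, get α = 9/(10 + 10) = 9/20. Cover (w + 10): set w=-10, get β = 9/(-10 - 10) = -9/20.
Result: (9/20)/(w - 10) - (9/20)/(w + 10)


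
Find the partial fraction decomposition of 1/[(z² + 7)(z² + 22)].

Coefficient matching gives α = γ = 0, β = 1/(22-7) = 1/15, δ = -β = -1/15
Result: (1/15)/(z² + 7) - (1/15)/(z² + 22)


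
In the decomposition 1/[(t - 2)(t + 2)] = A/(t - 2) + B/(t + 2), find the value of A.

Cover-up at t = 2: A = 1/(2 + 2) = 1/4


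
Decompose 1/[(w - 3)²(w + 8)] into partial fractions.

Cover-up at w=-8: R = 1/(-8 - 3)² = 1/121. Cover-up at w=3: Q = 1/(3 + 8) = 1/11. Comparing w² coeff: P = -R = -1/121
Result: (-1/121)/(w - 3) + (1/11)/(w - 3)² + (1/121)/(w + 8)


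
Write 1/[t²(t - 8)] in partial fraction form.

Cover-up at t=8: C = 1/(8 - 0)² = 1/64. Cover-up at t=0: B = 1/(0 - 8) = -1/8. Comparing t² coeff: A = -C = -1/64
Result: (-1/64)/t - (1/8)/t² + (1/64)/(t - 8)


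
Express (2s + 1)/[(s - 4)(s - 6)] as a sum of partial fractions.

At s=4: A = (2·4 + 1)/(4 - 6) = -9/2. At s=6: B = (2·6 + 1)/(6 - 4) = 13/2
Result: (-9/2)/(s - 4) + (13/2)/(s - 6)


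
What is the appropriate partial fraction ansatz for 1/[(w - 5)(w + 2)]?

Distinct linear factors: A/(w - 5) + B/(w + 2)


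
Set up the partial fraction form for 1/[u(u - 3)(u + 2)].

Three distinct linear factors: α/u + β/(u - 3) + γ/(u + 2)


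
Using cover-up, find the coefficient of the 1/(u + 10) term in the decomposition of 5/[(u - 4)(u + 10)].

Cover (u + 10), set u=-10: 5/((u - 4) at u=-10) = 5/(-14) = -5/14


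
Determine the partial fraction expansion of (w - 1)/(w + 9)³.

(w - 1) = α(w + 9)² + β(w + 9) + γ. At w = -9: γ = 1·(-9) - 1 = -10. Coefficients: α = 0, β = 1
Result: 1/(w + 9)² - 10/(w + 9)³


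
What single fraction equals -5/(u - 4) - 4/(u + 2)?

Common denominator (u - 4)(u + 2). Numerator: -5(u + 2) - 4(u - 4) = (-5u - 10) - (4u - 16) = -9u + 6
Result: (-9u + 6)/[(u - 4)(u + 2)]


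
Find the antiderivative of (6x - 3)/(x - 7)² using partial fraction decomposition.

Decompose: α = 6, β = 6·7 - 3 = 39, so (6x - 3)/(x - 7)² = 6/(x - 7) + 39/(x - 7)². Integrate: ∫ α/(x - 7) dx = 6 ln|(x - 7)|; ∫ β/(x - 7)² dx = -39/(x - 7). Sum: 6 ln|(x - 7)| - 39/(x - 7) + C


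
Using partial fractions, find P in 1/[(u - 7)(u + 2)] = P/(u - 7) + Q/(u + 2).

Cover-up at u = 7: P = 1/(7 + 2) = 1/9


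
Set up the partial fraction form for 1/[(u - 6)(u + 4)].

Distinct linear factors: A/(u - 6) + B/(u + 4)


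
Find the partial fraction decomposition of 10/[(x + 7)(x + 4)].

10/(x + 7)(x + 4) = A/(x + 7) + B/(x + 4). A = 10/(-7 + 4) = -10/3, B = 10/(-4 + 7) = 10/3
Result: (-10/3)/(x + 7) + (10/3)/(x + 4)


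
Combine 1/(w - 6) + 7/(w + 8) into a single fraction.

Common denominator (w - 6)(w + 8). Numerator: 1(w + 8) + 7(w - 6) = (w + 8) + (7w - 42) = 8w - 34
Result: (8w - 34)/[(w - 6)(w + 8)]


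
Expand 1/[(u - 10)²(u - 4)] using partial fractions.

Cover-up at u=4: C = 1/(4 - 10)² = 1/36. Cover-up at u=10: B = 1/(10 - 4) = 1/6. Comparing u² coeff: A = -C = -1/36
Result: (-1/36)/(u - 10) + (1/6)/(u - 10)² + (1/36)/(u - 4)


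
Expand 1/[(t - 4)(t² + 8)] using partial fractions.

Cover-up at t = 4: P = 1/(4² + 8) = 1/24. Then Q = -P = -1/24, R = -P·(0 + 4) = -1/6
Result: (1/24)/(t - 4) - ((1/24)t + 1/6)/(t² + 8)


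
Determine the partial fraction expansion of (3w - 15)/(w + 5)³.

(3w - 15) = α(w + 5)² + β(w + 5) + γ. At w = -5: γ = 3·(-5) - 15 = -30. Coefficients: α = 0, β = 3
Result: 3/(w + 5)² - 30/(w + 5)³


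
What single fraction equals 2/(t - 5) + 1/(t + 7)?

Common denominator (t - 5)(t + 7). Numerator: 2(t + 7) + 1(t - 5) = (2t + 14) + (t - 5) = 3t + 9
Result: (3t + 9)/[(t - 5)(t + 7)]


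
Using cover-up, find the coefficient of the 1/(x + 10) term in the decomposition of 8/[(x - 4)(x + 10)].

Cover (x + 10), set x=-10: 8/((x - 4) at x=-10) = 8/(-14) = -4/7


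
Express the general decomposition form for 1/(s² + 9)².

Repeated quadratic factor: (Ps + Q)/(s² + 9) + (Rs + S)/(s² + 9)²


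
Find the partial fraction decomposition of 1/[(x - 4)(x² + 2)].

Cover-up at x = 4: A = 1/(4² + 2) = 1/18. Then B = -A = -1/18, C = -A·(0 + 4) = -2/9
Result: (1/18)/(x - 4) - ((1/18)x + 2/9)/(x² + 2)


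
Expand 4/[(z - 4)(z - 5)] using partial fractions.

4/(z - 4)(z - 5) = A/(z - 4) + B/(z - 5). A = 4/(4 - 5) = -4, B = 4/(5 - 4) = 4
Result: -4/(z - 4) + 4/(z - 5)


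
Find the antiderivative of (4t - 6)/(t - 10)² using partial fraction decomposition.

Decompose: α = 4, β = 4·10 - 6 = 34, so (4t - 6)/(t - 10)² = 4/(t - 10) + 34/(t - 10)². Integrate: ∫ α/(t - 10) dt = 4 ln|(t - 10)|; ∫ β/(t - 10)² dt = -34/(t - 10). Sum: 4 ln|(t - 10)| - 34/(t - 10) + C


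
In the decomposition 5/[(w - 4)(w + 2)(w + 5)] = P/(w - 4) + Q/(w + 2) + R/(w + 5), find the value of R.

Cover-up at w = -5: R = 5/[(-5 - 4)(-5 + 2)] = 5/[(-9)(-3)] = 5/27


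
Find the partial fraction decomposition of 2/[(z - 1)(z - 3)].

2/(z - 1)(z - 3) = P/(z - 1) + Q/(z - 3). P = 2/(1 - 3) = -1, Q = 2/(3 - 1) = 1
Result: -1/(z - 1) + 1/(z - 3)


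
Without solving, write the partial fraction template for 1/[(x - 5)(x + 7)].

Distinct linear factors: α/(x - 5) + β/(x + 7)


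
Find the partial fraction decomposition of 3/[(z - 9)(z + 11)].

3/(z - 9)(z + 11) = P/(z - 9) + Q/(z + 11). P = 3/(9 + 11) = 3/20, Q = 3/(-11 - 9) = -3/20
Result: (3/20)/(z - 9) - (3/20)/(z + 11)


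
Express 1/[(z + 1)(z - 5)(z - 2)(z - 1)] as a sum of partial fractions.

Using Heaviside cover-up: (-1/36)/(z + 1) + (1/72)/(z - 5) - (1/9)/(z - 2) + (1/8)/(z - 1)


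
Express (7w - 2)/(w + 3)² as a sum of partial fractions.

(7w - 2) = P(w + 3) + Q. At w = -3: Q = 7·(-3) - 2 = -23. Coeff of w: P = 7
Result: 7/(w + 3) - 23/(w + 3)²


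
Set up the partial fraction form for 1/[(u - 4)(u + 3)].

Distinct linear factors: α/(u - 4) + β/(u + 3)


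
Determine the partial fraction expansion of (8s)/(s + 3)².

(8s) = P(s + 3) + Q. At s = -3: Q = 8·(-3) + 0 = -24. Coeff of s: P = 8
Result: 8/(s + 3) - 24/(s + 3)²


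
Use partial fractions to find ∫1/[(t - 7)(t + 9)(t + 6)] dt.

Cover-up: α = 1/208, β = 1/48, γ = -1/39. Decomposition: (1/208)/(t - 7) + (1/48)/(t + 9) - (1/39)/(t + 6). Integrate each term: (1/208) ln|(t - 7)| + (1/48) ln|(t + 9)| - (1/39) ln|(t + 6)| + C


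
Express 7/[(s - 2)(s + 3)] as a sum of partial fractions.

7/(s - 2)(s + 3) = α/(s - 2) + β/(s + 3). α = 7/(2 + 3) = 7/5, β = 7/(-3 - 2) = -7/5
Result: (7/5)/(s - 2) - (7/5)/(s + 3)


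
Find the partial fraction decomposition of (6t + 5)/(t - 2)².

(6t + 5) = A(t - 2) + B. At t = 2: B = 6·2 + 5 = 17. Coeff of t: A = 6
Result: 6/(t - 2) + 17/(t - 2)²


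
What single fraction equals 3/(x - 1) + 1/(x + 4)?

Common denominator (x - 1)(x + 4). Numerator: 3(x + 4) + 1(x - 1) = (3x + 12) + (x - 1) = 4x + 11
Result: (4x + 11)/[(x - 1)(x + 4)]


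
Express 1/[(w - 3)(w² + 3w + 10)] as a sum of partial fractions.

Cover-up at w = 3: P = 1/(3² + 3·3 + 10) = 1/28. Then Q = -P = -1/28, R = -P·(3 + 3) = -3/14
Result: (1/28)/(w - 3) - ((1/28)w + 3/14)/(w² + 3w + 10)


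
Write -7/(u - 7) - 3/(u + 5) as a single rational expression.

Common denominator (u - 7)(u + 5). Numerator: -7(u + 5) - 3(u - 7) = (-7u - 35) - (3u - 21) = -10u - 14
Result: (-10u - 14)/[(u - 7)(u + 5)]


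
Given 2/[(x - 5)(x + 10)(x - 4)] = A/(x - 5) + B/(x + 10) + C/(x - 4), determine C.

Cover-up at x = 4: C = 2/[(4 - 5)(4 + 10)] = 2/[(-1)(14)] = -2/14 = -1/7


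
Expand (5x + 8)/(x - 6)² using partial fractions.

(5x + 8) = P(x - 6) + Q. At x = 6: Q = 5·6 + 8 = 38. Coeff of x: P = 5
Result: 5/(x - 6) + 38/(x - 6)²


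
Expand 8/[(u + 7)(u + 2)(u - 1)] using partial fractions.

Using cover-up method: A = 1/5, B = -8/15, C = 1/3
Result: (1/5)/(u + 7) - (8/15)/(u + 2) + (1/3)/(u - 1)
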